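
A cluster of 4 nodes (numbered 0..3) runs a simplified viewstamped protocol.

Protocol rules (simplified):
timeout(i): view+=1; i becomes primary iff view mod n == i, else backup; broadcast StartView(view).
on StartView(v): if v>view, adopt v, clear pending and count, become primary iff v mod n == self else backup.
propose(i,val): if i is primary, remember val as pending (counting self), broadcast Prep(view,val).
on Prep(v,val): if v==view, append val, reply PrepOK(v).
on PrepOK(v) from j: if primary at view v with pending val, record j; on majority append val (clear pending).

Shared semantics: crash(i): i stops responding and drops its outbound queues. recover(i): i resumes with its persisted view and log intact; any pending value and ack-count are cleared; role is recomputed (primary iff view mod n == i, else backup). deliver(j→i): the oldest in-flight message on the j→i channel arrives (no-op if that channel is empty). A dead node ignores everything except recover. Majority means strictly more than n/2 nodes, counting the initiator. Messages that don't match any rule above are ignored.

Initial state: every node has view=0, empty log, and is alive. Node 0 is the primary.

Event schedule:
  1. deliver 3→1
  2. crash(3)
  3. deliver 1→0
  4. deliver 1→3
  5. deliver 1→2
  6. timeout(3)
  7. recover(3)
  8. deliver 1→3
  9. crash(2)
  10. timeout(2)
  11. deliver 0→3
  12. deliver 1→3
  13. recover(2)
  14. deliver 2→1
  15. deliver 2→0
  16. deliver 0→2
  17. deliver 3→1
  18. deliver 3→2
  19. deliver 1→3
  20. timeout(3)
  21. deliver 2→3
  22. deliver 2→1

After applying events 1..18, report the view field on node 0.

after 1 — deliver 3→1: ·
after 2 — crash(3): n3:✗back/v0/[-]
after 3 — deliver 1→0: ·
after 4 — deliver 1→3: ·
after 5 — deliver 1→2: ·
after 6 — timeout(3): ·
after 7 — recover(3): n3:back/v0/[-]
after 8 — deliver 1→3: ·
after 9 — crash(2): n2:✗back/v0/[-]
after 10 — timeout(2): ·
after 11 — deliver 0→3: ·
after 12 — deliver 1→3: ·
after 13 — recover(2): n2:back/v0/[-]
after 14 — deliver 2→1: ·
after 15 — deliver 2→0: ·
after 16 — deliver 0→2: ·
after 17 — deliver 3→1: ·
after 18 — deliver 3→2: ·

0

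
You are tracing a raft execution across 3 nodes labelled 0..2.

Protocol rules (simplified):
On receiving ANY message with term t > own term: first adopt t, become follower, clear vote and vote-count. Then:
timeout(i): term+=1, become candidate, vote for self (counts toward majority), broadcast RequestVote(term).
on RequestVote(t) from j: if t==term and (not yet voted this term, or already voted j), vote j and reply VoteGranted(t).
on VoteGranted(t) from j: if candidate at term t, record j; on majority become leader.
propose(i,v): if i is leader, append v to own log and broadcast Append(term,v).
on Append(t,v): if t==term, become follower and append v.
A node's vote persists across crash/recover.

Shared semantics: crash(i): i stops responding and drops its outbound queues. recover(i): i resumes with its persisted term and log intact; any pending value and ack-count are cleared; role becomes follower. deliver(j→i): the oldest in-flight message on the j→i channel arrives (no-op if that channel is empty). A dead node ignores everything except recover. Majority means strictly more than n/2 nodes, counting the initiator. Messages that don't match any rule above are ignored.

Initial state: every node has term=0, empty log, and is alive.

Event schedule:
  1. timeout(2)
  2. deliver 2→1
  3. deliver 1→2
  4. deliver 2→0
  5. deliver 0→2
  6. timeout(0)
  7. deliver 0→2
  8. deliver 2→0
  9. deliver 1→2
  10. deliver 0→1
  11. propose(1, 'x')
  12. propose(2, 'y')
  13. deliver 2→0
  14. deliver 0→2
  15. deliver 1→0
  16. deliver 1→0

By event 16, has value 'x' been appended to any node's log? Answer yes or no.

no

e1 timeout(2): 2[cand,t=1,-]
e2 deliver 2→1: 1[foll,t=1,-]
e3 deliver 1→2: 2[lead,t=1,-]
e4 deliver 2→0: 0[foll,t=1,-]
e5 deliver 0→2: ·
e6 timeout(0): 0[cand,t=2,-]
e7 deliver 0→2: 2[foll,t=2,-]
e8 deliver 2→0: 0[lead,t=2,-]
e9 deliver 1→2: ·
e10 deliver 0→1: 1[foll,t=2,-]
e11 propose(1,'x'): ·
e12 propose(2,'y'): ·
e13 deliver 2→0: ·
e14 deliver 0→2: ·
e15 deliver 1→0: ·
e16 deliver 1→0: ·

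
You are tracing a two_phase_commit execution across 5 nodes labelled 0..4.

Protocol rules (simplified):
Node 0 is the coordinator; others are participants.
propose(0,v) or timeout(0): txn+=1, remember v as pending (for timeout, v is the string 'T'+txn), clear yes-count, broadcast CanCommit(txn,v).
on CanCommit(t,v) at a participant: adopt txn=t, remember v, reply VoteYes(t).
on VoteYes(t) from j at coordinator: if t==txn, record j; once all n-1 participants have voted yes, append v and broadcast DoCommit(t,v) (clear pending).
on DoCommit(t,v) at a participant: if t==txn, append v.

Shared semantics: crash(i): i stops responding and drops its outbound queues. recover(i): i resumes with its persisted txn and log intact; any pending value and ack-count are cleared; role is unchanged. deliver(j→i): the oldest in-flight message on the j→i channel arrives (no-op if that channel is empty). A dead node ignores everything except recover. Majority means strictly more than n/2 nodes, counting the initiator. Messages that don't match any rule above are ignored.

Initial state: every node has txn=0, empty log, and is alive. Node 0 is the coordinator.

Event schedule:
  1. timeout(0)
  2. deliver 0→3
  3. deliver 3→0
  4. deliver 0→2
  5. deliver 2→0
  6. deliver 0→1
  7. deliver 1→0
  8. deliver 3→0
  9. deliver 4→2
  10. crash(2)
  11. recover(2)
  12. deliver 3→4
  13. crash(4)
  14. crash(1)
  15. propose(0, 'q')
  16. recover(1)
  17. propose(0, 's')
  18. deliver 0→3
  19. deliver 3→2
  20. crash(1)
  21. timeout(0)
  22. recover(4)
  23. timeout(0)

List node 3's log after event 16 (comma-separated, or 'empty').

empty

e1 timeout(0): 0[coor,t=1,-]
e2 deliver 0→3: 3[part,t=1,-]
e3 deliver 3→0: ·
e4 deliver 0→2: 2[part,t=1,-]
e5 deliver 2→0: ·
e6 deliver 0→1: 1[part,t=1,-]
e7 deliver 1→0: ·
e8 deliver 3→0: ·
e9 deliver 4→2: ·
e10 crash(2): 2[✗part,t=1,-]
e11 recover(2): 2[part,t=1,-]
e12 deliver 3→4: ·
e13 crash(4): 4[✗part,t=0,-]
e14 crash(1): 1[✗part,t=1,-]
e15 propose(0,'q'): 0[coor,t=2,-]
e16 recover(1): 1[part,t=1,-]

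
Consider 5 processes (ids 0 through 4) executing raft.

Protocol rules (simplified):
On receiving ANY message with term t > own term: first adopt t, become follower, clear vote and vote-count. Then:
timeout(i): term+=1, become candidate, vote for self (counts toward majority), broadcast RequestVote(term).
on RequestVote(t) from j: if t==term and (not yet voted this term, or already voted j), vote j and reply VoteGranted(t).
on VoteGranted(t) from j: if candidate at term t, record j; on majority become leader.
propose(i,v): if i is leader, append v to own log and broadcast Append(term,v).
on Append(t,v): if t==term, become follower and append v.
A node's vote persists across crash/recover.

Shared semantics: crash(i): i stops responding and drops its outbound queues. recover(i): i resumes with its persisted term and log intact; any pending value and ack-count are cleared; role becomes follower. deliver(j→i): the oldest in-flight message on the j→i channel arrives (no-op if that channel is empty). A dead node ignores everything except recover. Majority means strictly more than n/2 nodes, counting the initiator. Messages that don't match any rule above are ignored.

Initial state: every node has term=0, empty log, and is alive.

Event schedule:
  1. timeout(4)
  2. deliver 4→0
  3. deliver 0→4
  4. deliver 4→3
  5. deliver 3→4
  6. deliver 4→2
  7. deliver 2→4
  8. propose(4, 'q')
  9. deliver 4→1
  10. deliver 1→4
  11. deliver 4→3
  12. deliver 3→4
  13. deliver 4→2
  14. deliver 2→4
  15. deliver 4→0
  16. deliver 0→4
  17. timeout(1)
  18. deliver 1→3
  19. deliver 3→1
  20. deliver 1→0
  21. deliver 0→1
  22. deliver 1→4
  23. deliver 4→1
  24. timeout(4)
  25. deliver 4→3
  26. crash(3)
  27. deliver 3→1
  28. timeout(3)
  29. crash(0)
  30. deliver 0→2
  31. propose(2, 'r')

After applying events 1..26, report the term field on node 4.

after 1 — timeout(4): n4:cand/t1/[-]
after 2 — deliver 4→0: n0:foll/t1/[-]
after 3 — deliver 0→4: ·
after 4 — deliver 4→3: n3:foll/t1/[-]
after 5 — deliver 3→4: n4:lead/t1/[-]
after 6 — deliver 4→2: n2:foll/t1/[-]
after 7 — deliver 2→4: ·
after 8 — propose(4,'q'): n4:lead/t1/[q]
after 9 — deliver 4→1: n1:foll/t1/[-]
after 10 — deliver 1→4: ·
after 11 — deliver 4→3: n3:foll/t1/[q]
after 12 — deliver 3→4: ·
after 13 — deliver 4→2: n2:foll/t1/[q]
after 14 — deliver 2→4: ·
after 15 — deliver 4→0: n0:foll/t1/[q]
after 16 — deliver 0→4: ·
after 17 — timeout(1): n1:cand/t2/[-]
after 18 — deliver 1→3: n3:foll/t2/[q]
after 19 — deliver 3→1: ·
after 20 — deliver 1→0: n0:foll/t2/[q]
after 21 — deliver 0→1: n1:lead/t2/[-]
after 22 — deliver 1→4: n4:foll/t2/[q]
after 23 — deliver 4→1: ·
after 24 — timeout(4): n4:cand/t3/[q]
after 25 — deliver 4→3: n3:foll/t3/[q]
after 26 — crash(3): n3:✗foll/t3/[q]

3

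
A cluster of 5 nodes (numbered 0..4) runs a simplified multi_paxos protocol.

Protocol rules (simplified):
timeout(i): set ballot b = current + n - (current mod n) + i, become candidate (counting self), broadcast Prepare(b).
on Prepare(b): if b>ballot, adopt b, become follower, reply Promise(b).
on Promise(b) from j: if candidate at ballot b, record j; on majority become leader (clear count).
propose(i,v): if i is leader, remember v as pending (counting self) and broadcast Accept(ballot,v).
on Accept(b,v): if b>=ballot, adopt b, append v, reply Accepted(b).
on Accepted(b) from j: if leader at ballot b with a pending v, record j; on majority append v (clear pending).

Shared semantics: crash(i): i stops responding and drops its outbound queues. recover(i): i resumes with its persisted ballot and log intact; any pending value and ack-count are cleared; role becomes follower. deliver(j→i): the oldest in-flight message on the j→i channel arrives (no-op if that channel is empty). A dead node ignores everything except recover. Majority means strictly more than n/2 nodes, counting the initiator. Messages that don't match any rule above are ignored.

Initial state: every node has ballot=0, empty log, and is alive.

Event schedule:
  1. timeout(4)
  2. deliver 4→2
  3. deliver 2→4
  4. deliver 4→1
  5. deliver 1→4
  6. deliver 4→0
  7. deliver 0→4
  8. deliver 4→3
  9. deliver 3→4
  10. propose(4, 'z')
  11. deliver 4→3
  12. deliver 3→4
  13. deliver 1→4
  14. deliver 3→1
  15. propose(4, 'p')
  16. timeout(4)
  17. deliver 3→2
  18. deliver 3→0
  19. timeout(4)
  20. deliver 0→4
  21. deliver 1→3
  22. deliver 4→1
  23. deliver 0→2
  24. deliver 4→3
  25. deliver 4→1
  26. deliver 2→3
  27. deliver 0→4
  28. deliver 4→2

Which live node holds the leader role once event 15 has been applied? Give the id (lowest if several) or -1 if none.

e1 timeout(4): 4[cand,b=9,-]
e2 deliver 4→2: 2[foll,b=9,-]
e3 deliver 2→4: ·
e4 deliver 4→1: 1[foll,b=9,-]
e5 deliver 1→4: 4[lead,b=9,-]
e6 deliver 4→0: 0[foll,b=9,-]
e7 deliver 0→4: ·
e8 deliver 4→3: 3[foll,b=9,-]
e9 deliver 3→4: ·
e10 propose(4,'z'): ·
e11 deliver 4→3: 3[foll,b=9,z]
e12 deliver 3→4: ·
e13 deliver 1→4: ·
e14 deliver 3→1: ·
e15 propose(4,'p'): ·

4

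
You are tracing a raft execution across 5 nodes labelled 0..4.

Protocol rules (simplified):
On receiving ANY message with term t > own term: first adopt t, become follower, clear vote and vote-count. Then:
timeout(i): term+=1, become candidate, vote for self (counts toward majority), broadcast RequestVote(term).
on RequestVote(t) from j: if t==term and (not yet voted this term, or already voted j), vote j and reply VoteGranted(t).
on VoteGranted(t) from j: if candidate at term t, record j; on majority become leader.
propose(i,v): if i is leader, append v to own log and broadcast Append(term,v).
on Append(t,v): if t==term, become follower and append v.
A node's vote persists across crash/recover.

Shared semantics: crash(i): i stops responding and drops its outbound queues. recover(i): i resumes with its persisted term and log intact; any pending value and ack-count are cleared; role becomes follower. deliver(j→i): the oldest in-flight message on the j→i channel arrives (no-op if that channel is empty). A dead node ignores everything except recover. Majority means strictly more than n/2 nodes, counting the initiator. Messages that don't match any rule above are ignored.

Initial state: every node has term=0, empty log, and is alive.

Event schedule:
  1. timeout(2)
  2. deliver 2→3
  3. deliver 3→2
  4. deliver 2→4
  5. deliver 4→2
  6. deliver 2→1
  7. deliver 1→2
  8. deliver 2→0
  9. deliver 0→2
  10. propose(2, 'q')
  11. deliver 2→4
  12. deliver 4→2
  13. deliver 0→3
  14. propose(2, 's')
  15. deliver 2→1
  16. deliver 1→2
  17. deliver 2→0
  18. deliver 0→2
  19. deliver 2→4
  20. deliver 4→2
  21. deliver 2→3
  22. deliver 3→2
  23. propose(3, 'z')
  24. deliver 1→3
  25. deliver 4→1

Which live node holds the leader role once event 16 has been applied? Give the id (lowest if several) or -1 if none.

2

e1 timeout(2): 2[cand,t=1,-]
e2 deliver 2→3: 3[foll,t=1,-]
e3 deliver 3→2: ·
e4 deliver 2→4: 4[foll,t=1,-]
e5 deliver 4→2: 2[lead,t=1,-]
e6 deliver 2→1: 1[foll,t=1,-]
e7 deliver 1→2: ·
e8 deliver 2→0: 0[foll,t=1,-]
e9 deliver 0→2: ·
e10 propose(2,'q'): 2[lead,t=1,q]
e11 deliver 2→4: 4[foll,t=1,q]
e12 deliver 4→2: ·
e13 deliver 0→3: ·
e14 propose(2,'s'): 2[lead,t=1,q,s]
e15 deliver 2→1: 1[foll,t=1,q]
e16 deliver 1→2: ·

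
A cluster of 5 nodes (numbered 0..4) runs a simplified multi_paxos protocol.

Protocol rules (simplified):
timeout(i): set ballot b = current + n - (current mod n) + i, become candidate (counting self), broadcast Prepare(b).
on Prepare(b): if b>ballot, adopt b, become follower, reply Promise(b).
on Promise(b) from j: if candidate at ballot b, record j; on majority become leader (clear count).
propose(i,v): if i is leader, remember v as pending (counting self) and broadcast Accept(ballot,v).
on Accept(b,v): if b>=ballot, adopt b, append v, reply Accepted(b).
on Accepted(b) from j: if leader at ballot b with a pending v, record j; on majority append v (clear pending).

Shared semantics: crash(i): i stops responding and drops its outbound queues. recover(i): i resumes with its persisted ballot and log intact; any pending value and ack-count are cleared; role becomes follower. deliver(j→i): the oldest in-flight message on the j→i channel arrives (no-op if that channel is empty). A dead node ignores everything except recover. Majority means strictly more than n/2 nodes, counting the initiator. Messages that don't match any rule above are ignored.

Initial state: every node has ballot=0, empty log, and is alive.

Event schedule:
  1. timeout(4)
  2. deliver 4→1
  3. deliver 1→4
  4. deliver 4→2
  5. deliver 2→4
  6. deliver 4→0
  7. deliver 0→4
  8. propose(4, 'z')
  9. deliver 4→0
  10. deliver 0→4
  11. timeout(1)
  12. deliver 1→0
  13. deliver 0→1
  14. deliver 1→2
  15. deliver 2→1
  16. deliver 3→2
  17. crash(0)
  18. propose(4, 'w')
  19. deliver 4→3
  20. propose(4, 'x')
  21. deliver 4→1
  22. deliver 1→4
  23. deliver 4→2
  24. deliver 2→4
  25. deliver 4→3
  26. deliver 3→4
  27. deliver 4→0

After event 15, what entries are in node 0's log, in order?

1. timeout(4):  <4:cand b9 ->
2. deliver 4→1:  <1:foll b9 ->
3. deliver 1→4:  nop
4. deliver 4→2:  <2:foll b9 ->
5. deliver 2→4:  <4:lead b9 ->
6. deliver 4→0:  <0:foll b9 ->
7. deliver 0→4:  nop
8. propose(4,'z'):  nop
9. deliver 4→0:  <0:foll b9 z>
10. deliver 0→4:  nop
11. timeout(1):  <1:cand b11 ->
12. deliver 1→0:  <0:foll b11 z>
13. deliver 0→1:  nop
14. deliver 1→2:  <2:foll b11 ->
15. deliver 2→1:  <1:lead b11 ->

z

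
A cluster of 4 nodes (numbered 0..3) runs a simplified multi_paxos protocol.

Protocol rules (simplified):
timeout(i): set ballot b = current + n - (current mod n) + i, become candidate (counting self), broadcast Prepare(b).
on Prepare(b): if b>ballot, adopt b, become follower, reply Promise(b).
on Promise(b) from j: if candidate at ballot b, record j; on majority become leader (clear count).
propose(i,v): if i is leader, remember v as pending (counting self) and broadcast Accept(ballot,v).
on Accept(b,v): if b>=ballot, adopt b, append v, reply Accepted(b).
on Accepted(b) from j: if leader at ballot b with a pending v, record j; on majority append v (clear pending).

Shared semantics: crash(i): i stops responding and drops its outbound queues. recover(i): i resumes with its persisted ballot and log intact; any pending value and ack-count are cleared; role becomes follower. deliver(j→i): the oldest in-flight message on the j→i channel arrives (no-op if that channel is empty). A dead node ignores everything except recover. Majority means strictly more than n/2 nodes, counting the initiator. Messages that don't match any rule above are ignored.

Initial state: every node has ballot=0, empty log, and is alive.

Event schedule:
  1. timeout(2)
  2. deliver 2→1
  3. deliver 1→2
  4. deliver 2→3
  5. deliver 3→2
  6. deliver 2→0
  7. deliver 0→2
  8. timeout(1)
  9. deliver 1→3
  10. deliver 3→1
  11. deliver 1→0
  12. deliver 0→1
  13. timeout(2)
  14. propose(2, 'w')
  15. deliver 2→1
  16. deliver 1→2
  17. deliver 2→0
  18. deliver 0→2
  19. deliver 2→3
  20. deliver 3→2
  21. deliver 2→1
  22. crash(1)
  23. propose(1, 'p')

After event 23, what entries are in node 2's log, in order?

empty

after 1 — timeout(2): n2:cand/b6/[-]
after 2 — deliver 2→1: n1:foll/b6/[-]
after 3 — deliver 1→2: ·
after 4 — deliver 2→3: n3:foll/b6/[-]
after 5 — deliver 3→2: n2:lead/b6/[-]
after 6 — deliver 2→0: n0:foll/b6/[-]
after 7 — deliver 0→2: ·
after 8 — timeout(1): n1:cand/b9/[-]
after 9 — deliver 1→3: n3:foll/b9/[-]
after 10 — deliver 3→1: ·
after 11 — deliver 1→0: n0:foll/b9/[-]
after 12 — deliver 0→1: n1:lead/b9/[-]
after 13 — timeout(2): n2:cand/b10/[-]
after 14 — propose(2,'w'): ·
after 15 — deliver 2→1: n1:foll/b10/[-]
after 16 — deliver 1→2: ·
after 17 — deliver 2→0: n0:foll/b10/[-]
after 18 — deliver 0→2: ·
after 19 — deliver 2→3: n3:foll/b10/[-]
after 20 — deliver 3→2: n2:lead/b10/[-]
after 21 — deliver 2→1: ·
after 22 — crash(1): n1:✗foll/b10/[-]
after 23 — propose(1,'p'): ·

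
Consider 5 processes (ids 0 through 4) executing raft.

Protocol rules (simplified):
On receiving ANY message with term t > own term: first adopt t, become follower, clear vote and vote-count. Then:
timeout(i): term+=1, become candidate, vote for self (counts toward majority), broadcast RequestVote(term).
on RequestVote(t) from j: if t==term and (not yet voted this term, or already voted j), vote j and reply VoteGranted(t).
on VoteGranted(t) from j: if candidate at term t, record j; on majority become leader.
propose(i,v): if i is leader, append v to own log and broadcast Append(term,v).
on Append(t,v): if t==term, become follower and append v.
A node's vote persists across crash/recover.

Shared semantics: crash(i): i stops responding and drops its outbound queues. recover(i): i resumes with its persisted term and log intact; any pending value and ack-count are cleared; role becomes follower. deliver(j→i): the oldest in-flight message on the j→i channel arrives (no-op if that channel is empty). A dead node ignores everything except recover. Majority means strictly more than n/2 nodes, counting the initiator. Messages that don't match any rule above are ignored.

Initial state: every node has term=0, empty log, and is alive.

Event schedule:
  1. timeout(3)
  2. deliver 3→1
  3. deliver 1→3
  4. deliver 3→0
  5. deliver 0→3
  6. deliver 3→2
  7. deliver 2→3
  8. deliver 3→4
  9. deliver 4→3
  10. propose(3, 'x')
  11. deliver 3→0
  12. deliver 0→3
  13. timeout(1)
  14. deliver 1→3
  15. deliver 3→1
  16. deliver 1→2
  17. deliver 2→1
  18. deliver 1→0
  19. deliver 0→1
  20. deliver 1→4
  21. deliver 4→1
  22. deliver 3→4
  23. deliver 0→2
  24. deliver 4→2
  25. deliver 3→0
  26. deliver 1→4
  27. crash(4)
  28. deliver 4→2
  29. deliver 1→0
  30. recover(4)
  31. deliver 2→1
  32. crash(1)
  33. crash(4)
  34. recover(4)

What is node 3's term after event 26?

2

after 1 — timeout(3): n3:cand/t1/[-]
after 2 — deliver 3→1: n1:foll/t1/[-]
after 3 — deliver 1→3: ·
after 4 — deliver 3→0: n0:foll/t1/[-]
after 5 — deliver 0→3: n3:lead/t1/[-]
after 6 — deliver 3→2: n2:foll/t1/[-]
after 7 — deliver 2→3: ·
after 8 — deliver 3→4: n4:foll/t1/[-]
after 9 — deliver 4→3: ·
after 10 — propose(3,'x'): n3:lead/t1/[x]
after 11 — deliver 3→0: n0:foll/t1/[x]
after 12 — deliver 0→3: ·
after 13 — timeout(1): n1:cand/t2/[-]
after 14 — deliver 1→3: n3:foll/t2/[x]
after 15 — deliver 3→1: ·
after 16 — deliver 1→2: n2:foll/t2/[-]
after 17 — deliver 2→1: ·
after 18 — deliver 1→0: n0:foll/t2/[x]
after 19 — deliver 0→1: n1:lead/t2/[-]
after 20 — deliver 1→4: n4:foll/t2/[-]
after 21 — deliver 4→1: ·
after 22 — deliver 3→4: ·
after 23 — deliver 0→2: ·
after 24 — deliver 4→2: ·
after 25 — deliver 3→0: ·
after 26 — deliver 1→4: ·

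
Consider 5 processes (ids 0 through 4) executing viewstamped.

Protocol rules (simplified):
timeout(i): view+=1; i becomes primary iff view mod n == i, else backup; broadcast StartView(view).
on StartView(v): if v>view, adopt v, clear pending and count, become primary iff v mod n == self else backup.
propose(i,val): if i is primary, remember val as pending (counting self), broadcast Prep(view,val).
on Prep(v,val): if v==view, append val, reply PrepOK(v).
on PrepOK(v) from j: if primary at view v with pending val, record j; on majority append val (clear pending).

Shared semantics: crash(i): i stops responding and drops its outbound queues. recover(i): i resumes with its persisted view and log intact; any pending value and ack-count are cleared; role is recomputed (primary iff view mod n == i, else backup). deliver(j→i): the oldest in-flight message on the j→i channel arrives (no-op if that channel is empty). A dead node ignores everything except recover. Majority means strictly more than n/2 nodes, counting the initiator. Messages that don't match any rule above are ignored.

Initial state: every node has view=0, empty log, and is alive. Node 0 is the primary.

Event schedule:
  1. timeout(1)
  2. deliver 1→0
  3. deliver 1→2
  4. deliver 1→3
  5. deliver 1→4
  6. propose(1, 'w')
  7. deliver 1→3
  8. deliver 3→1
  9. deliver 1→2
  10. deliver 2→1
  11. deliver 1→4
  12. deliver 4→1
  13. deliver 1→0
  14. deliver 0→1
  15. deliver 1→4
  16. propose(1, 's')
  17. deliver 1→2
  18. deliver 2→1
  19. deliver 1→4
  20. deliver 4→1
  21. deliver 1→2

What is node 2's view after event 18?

1. timeout(1):  <1:prim v1 ->
2. deliver 1→0:  <0:back v1 ->
3. deliver 1→2:  <2:back v1 ->
4. deliver 1→3:  <3:back v1 ->
5. deliver 1→4:  <4:back v1 ->
6. propose(1,'w'):  nop
7. deliver 1→3:  <3:back v1 w>
8. deliver 3→1:  nop
9. deliver 1→2:  <2:back v1 w>
10. deliver 2→1:  <1:prim v1 w>
11. deliver 1→4:  <4:back v1 w>
12. deliver 4→1:  nop
13. deliver 1→0:  <0:back v1 w>
14. deliver 0→1:  nop
15. deliver 1→4:  nop
16. propose(1,'s'):  nop
17. deliver 1→2:  <2:back v1 w,s>
18. deliver 2→1:  nop

1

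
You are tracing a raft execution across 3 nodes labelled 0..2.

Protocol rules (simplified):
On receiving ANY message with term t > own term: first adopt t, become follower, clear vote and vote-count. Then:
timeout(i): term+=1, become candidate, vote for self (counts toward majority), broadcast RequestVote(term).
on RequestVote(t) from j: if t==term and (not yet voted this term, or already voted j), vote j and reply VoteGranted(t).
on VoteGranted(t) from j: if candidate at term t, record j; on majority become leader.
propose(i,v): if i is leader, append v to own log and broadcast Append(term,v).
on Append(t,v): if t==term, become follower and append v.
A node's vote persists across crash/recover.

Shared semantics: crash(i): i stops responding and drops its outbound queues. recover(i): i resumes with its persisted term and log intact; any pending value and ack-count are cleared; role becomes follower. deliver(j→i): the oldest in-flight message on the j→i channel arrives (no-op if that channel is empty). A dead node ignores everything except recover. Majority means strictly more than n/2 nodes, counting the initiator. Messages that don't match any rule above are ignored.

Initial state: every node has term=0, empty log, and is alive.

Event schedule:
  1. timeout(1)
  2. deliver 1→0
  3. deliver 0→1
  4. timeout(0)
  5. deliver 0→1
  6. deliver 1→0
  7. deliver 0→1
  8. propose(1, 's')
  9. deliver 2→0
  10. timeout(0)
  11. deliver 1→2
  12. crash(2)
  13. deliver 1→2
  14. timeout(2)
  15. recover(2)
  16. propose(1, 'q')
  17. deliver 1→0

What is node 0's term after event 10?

3

1. timeout(1):  <1:cand t1 ->
2. deliver 1→0:  <0:foll t1 ->
3. deliver 0→1:  <1:lead t1 ->
4. timeout(0):  <0:cand t2 ->
5. deliver 0→1:  <1:foll t2 ->
6. deliver 1→0:  <0:lead t2 ->
7. deliver 0→1:  nop
8. propose(1,'s'):  nop
9. deliver 2→0:  nop
10. timeout(0):  <0:cand t3 ->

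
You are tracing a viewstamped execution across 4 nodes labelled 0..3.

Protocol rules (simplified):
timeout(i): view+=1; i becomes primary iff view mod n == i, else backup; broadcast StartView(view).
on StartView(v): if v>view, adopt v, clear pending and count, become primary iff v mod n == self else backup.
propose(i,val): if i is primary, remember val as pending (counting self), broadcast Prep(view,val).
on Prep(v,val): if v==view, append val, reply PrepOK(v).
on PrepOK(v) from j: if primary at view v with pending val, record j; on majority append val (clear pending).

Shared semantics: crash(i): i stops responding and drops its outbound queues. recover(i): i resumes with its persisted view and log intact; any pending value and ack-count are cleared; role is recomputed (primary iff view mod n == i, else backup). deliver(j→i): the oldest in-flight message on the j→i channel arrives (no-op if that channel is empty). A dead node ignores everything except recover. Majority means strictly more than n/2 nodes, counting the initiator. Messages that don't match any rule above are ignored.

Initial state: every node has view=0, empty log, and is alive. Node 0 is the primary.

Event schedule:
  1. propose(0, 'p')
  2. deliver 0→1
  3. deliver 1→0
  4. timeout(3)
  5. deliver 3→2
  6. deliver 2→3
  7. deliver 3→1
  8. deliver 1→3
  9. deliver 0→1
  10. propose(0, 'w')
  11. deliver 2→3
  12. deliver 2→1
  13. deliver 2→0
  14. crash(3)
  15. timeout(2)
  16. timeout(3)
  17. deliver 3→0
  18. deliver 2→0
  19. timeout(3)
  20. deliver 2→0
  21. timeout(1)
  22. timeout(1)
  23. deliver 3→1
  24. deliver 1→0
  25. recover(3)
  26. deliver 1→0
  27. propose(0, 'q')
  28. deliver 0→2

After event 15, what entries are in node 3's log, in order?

1. propose(0,'p'):  nop
2. deliver 0→1:  <1:back v0 p>
3. deliver 1→0:  nop
4. timeout(3):  <3:back v1 ->
5. deliver 3→2:  <2:back v1 ->
6. deliver 2→3:  nop
7. deliver 3→1:  <1:prim v1 p>
8. deliver 1→3:  nop
9. deliver 0→1:  nop
10. propose(0,'w'):  nop
11. deliver 2→3:  nop
12. deliver 2→1:  nop
13. deliver 2→0:  nop
14. crash(3):  <3:✗back v1 ->
15. timeout(2):  <2:prim v2 ->

empty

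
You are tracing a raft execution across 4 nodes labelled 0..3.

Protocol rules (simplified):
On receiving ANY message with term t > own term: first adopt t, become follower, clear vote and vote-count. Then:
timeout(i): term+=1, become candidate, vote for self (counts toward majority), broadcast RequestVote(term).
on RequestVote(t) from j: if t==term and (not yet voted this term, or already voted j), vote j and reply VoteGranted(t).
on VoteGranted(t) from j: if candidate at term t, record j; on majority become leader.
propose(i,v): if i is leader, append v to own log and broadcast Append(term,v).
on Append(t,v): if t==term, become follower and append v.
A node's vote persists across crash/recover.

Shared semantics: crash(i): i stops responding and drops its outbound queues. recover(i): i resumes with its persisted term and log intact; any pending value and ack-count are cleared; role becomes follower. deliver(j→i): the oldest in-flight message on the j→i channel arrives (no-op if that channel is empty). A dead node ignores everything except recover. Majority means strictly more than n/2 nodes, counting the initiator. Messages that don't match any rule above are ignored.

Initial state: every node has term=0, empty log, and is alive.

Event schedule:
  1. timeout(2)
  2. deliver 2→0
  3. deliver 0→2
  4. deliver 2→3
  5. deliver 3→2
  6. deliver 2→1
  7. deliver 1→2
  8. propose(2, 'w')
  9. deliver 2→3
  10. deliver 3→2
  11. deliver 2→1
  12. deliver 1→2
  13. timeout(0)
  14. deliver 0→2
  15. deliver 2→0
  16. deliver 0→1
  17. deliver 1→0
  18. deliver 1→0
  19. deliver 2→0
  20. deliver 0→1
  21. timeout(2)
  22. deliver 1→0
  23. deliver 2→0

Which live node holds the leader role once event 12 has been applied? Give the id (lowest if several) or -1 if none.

e1 timeout(2): 2[cand,t=1,-]
e2 deliver 2→0: 0[foll,t=1,-]
e3 deliver 0→2: ·
e4 deliver 2→3: 3[foll,t=1,-]
e5 deliver 3→2: 2[lead,t=1,-]
e6 deliver 2→1: 1[foll,t=1,-]
e7 deliver 1→2: ·
e8 propose(2,'w'): 2[lead,t=1,w]
e9 deliver 2→3: 3[foll,t=1,w]
e10 deliver 3→2: ·
e11 deliver 2→1: 1[foll,t=1,w]
e12 deliver 1→2: ·

2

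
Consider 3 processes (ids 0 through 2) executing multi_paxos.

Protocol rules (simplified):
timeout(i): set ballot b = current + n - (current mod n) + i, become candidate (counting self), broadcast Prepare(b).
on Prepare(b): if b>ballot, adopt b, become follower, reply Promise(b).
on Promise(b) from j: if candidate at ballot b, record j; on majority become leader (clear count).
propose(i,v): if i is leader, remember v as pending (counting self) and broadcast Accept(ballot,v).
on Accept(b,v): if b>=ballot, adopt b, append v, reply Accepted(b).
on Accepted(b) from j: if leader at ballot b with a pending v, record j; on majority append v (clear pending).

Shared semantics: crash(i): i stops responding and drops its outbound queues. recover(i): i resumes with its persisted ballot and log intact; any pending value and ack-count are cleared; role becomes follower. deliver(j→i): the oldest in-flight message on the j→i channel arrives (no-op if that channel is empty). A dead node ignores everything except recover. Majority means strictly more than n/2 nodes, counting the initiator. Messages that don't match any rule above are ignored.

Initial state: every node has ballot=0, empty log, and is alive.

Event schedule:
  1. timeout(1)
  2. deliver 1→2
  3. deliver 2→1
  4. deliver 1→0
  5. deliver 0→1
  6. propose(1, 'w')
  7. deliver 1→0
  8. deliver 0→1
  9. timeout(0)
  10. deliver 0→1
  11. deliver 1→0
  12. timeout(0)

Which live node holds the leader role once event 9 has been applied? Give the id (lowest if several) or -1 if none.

1. timeout(1):  <1:cand b4 ->
2. deliver 1→2:  <2:foll b4 ->
3. deliver 2→1:  <1:lead b4 ->
4. deliver 1→0:  <0:foll b4 ->
5. deliver 0→1:  nop
6. propose(1,'w'):  nop
7. deliver 1→0:  <0:foll b4 w>
8. deliver 0→1:  <1:lead b4 w>
9. timeout(0):  <0:cand b6 w>

1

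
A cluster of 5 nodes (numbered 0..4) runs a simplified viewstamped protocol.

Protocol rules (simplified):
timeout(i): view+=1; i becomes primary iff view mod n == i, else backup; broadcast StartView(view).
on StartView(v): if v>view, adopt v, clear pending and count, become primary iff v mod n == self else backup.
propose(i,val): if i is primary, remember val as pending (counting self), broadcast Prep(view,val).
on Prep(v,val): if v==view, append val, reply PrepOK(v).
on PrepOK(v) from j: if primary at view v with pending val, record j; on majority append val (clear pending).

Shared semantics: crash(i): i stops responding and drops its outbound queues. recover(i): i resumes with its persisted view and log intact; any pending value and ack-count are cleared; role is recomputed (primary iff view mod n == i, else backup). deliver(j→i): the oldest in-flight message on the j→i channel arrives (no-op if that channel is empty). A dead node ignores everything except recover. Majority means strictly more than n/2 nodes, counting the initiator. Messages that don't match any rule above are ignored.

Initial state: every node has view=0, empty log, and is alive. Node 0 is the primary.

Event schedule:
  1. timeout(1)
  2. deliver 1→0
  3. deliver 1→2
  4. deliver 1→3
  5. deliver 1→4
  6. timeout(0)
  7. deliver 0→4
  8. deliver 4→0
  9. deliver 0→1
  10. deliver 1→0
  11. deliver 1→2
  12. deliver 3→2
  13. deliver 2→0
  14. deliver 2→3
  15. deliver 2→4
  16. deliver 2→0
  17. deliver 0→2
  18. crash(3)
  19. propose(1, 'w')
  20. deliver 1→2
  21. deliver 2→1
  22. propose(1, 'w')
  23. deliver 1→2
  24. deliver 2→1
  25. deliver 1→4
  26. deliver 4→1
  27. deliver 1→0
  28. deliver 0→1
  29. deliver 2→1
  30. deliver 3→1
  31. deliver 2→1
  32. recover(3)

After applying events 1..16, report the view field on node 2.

e1 timeout(1): 1[prim,v=1,-]
e2 deliver 1→0: 0[back,v=1,-]
e3 deliver 1→2: 2[back,v=1,-]
e4 deliver 1→3: 3[back,v=1,-]
e5 deliver 1→4: 4[back,v=1,-]
e6 timeout(0): 0[back,v=2,-]
e7 deliver 0→4: 4[back,v=2,-]
e8 deliver 4→0: ·
e9 deliver 0→1: 1[back,v=2,-]
e10 deliver 1→0: ·
e11 deliver 1→2: ·
e12 deliver 3→2: ·
e13 deliver 2→0: ·
e14 deliver 2→3: ·
e15 deliver 2→4: ·
e16 deliver 2→0: ·

1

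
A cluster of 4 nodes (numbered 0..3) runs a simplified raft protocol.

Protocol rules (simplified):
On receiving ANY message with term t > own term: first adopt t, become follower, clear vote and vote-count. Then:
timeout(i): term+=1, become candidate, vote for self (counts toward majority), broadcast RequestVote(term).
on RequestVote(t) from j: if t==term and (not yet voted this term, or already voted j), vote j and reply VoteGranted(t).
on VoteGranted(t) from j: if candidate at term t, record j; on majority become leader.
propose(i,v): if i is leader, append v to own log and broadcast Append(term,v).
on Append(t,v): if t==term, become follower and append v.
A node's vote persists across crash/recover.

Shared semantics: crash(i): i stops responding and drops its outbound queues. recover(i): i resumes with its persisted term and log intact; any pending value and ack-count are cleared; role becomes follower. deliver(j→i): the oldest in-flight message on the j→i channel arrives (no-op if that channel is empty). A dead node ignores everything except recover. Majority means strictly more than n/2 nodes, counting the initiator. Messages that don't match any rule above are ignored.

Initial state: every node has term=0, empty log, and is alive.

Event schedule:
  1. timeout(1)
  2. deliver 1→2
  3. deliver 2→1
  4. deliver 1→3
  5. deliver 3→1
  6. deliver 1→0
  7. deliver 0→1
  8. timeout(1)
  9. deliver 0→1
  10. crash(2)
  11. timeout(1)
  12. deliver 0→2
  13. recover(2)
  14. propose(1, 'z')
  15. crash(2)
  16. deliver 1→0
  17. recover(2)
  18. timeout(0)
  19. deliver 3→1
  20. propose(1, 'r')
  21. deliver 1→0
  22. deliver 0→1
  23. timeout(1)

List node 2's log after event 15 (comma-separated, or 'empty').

empty

after 1 — timeout(1): n1:cand/t1/[-]
after 2 — deliver 1→2: n2:foll/t1/[-]
after 3 — deliver 2→1: ·
after 4 — deliver 1→3: n3:foll/t1/[-]
after 5 — deliver 3→1: n1:lead/t1/[-]
after 6 — deliver 1→0: n0:foll/t1/[-]
after 7 — deliver 0→1: ·
after 8 — timeout(1): n1:cand/t2/[-]
after 9 — deliver 0→1: ·
after 10 — crash(2): n2:✗foll/t1/[-]
after 11 — timeout(1): n1:cand/t3/[-]
after 12 — deliver 0→2: ·
after 13 — recover(2): n2:foll/t1/[-]
after 14 — propose(1,'z'): ·
after 15 — crash(2): n2:✗foll/t1/[-]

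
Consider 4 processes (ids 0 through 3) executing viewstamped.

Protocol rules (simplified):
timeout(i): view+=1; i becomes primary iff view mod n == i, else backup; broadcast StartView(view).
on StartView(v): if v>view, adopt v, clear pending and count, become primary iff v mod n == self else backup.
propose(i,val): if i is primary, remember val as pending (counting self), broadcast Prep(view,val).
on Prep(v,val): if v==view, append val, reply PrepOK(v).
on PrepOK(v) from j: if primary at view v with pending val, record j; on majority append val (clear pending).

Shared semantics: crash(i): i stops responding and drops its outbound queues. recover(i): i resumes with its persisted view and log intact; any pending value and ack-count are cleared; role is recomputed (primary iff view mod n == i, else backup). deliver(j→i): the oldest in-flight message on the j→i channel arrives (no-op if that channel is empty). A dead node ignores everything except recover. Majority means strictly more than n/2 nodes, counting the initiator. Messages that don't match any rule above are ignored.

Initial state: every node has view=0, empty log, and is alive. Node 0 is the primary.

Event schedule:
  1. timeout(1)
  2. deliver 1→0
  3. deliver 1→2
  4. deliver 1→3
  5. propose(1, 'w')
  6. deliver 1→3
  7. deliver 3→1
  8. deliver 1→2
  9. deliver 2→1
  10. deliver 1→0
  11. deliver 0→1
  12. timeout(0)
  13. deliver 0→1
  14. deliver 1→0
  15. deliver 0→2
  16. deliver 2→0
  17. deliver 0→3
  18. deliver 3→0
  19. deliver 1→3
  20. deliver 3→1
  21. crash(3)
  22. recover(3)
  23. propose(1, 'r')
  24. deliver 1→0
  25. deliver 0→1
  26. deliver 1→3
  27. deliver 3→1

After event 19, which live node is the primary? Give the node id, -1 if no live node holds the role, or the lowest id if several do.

2

after 1 — timeout(1): n1:prim/v1/[-]
after 2 — deliver 1→0: n0:back/v1/[-]
after 3 — deliver 1→2: n2:back/v1/[-]
after 4 — deliver 1→3: n3:back/v1/[-]
after 5 — propose(1,'w'): ·
after 6 — deliver 1→3: n3:back/v1/[w]
after 7 — deliver 3→1: ·
after 8 — deliver 1→2: n2:back/v1/[w]
after 9 — deliver 2→1: n1:prim/v1/[w]
after 10 — deliver 1→0: n0:back/v1/[w]
after 11 — deliver 0→1: ·
after 12 — timeout(0): n0:back/v2/[w]
after 13 — deliver 0→1: n1:back/v2/[w]
after 14 — deliver 1→0: ·
after 15 — deliver 0→2: n2:prim/v2/[w]
after 16 — deliver 2→0: ·
after 17 — deliver 0→3: n3:back/v2/[w]
after 18 — deliver 3→0: ·
after 19 — deliver 1→3: ·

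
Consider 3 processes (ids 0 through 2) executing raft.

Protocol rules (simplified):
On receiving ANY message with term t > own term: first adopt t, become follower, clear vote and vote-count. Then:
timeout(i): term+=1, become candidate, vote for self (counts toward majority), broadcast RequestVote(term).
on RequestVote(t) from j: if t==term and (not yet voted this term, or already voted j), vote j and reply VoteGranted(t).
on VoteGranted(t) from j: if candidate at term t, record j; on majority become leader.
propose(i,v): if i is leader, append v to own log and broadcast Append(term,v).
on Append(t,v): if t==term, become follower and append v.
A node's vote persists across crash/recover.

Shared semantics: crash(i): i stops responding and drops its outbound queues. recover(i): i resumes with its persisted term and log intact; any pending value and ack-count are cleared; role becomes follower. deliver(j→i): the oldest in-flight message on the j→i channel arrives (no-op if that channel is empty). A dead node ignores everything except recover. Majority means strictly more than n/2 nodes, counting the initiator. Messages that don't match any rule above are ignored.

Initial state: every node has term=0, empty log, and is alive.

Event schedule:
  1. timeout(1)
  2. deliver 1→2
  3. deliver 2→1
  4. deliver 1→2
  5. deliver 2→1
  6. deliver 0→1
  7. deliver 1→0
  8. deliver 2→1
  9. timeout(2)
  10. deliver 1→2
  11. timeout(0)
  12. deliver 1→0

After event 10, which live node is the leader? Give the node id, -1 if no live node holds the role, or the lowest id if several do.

step 1 timeout(1): 1={cand,t=1,log=-}
step 2 deliver 1→2: 2={foll,t=1,log=-}
step 3 deliver 2→1: 1={lead,t=1,log=-}
step 4 deliver 1→2: —
step 5 deliver 2→1: —
step 6 deliver 0→1: —
step 7 deliver 1→0: 0={foll,t=1,log=-}
step 8 deliver 2→1: —
step 9 timeout(2): 2={cand,t=2,log=-}
step 10 deliver 1→2: —

1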